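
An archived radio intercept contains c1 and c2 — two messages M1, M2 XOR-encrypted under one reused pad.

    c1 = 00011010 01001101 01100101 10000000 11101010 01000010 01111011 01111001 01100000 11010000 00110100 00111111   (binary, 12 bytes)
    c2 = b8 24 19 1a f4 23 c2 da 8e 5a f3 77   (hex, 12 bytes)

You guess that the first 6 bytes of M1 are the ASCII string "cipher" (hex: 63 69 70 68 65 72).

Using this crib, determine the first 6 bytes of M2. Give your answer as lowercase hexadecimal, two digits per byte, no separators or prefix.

First, c1 ⊕ c2 = (M1 ⊕ K) ⊕ (M2 ⊕ K) = M1 ⊕ M2, so the key drops out. Then M2 = (M1 ⊕ M2) ⊕ M1 over the first 6 bytes.
byte 0: (1a ⊕ b8) ⊕ 63 = a2 ⊕ 63 = c1
byte 1: (4d ⊕ 24) ⊕ 69 = 69 ⊕ 69 = 00
byte 2: (65 ⊕ 19) ⊕ 70 = 7c ⊕ 70 = 0c
byte 3: (80 ⊕ 1a) ⊕ 68 = 9a ⊕ 68 = f2
byte 4: (ea ⊕ f4) ⊕ 65 = 1e ⊕ 65 = 7b
byte 5: (42 ⊕ 23) ⊕ 72 = 61 ⊕ 72 = 13

c1000cf27b13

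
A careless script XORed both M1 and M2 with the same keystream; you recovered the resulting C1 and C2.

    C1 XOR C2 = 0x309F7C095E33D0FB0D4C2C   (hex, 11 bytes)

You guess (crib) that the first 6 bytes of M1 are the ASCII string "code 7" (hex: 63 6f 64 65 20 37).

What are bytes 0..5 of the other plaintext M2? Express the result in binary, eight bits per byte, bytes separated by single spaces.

Since C1 ⊕ C2 = M1 ⊕ M2, XORing with the guessed M1 bytes yields the corresponding M2 bytes: M2 = (C1 ⊕ C2) ⊕ M1.
30 ^ 63 = 53
9f ^ 6f = f0
7c ^ 64 = 18
09 ^ 65 = 6c
5e ^ 20 = 7e
33 ^ 37 = 04

01010011 11110000 00011000 01101100 01111110 00000100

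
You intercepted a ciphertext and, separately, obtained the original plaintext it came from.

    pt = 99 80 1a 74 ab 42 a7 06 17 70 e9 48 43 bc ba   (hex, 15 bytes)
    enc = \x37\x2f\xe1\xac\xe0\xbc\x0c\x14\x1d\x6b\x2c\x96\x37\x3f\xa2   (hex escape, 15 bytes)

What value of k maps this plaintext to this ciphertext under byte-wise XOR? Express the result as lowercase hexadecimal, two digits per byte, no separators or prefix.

aeaffbd84bfeab120a1bc5de748318

Since enc = pt ⊕ k, XORing both sides with pt gives k = pt ⊕ enc.
153 ^  55 = 174
128 ^  47 = 175
 26 ^ 225 = 251
116 ^ 172 = 216
171 ^ 224 =  75
 66 ^ 188 = 254
167 ^  12 = 171
  6 ^  20 =  18
 23 ^  29 =  10
112 ^ 107 =  27
233 ^  44 = 197
 72 ^ 150 = 222
 67 ^  55 = 116
188 ^  63 = 131
186 ^ 162 =  24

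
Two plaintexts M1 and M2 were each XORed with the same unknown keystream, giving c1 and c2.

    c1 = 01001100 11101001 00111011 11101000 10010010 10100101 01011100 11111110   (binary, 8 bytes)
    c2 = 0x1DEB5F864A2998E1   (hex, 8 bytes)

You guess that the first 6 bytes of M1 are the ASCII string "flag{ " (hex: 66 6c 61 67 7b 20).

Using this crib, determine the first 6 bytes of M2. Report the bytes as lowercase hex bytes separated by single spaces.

First, c1 ⊕ c2 = (M1 ⊕ K) ⊕ (M2 ⊕ K) = M1 ⊕ M2, so the key drops out. Then M2 = (M1 ⊕ M2) ⊕ M1 over the first 6 bytes.
byte 0: (4c XOR 1d) XOR 66 = 51 XOR 66 = 37
byte 1: (e9 XOR eb) XOR 6c = 02 XOR 6c = 6e
byte 2: (3b XOR 5f) XOR 61 = 64 XOR 61 = 05
byte 3: (e8 XOR 86) XOR 67 = 6e XOR 67 = 09
byte 4: (92 XOR 4a) XOR 7b = d8 XOR 7b = a3
byte 5: (a5 XOR 29) XOR 20 = 8c XOR 20 = ac

37 6e 05 09 a3 ac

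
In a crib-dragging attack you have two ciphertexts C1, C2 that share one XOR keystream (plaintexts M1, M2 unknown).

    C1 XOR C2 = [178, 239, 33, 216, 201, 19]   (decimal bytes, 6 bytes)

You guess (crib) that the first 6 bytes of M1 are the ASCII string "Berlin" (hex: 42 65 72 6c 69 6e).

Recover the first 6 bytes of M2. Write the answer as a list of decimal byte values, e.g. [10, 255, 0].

Since C1 ⊕ C2 = M1 ⊕ M2, XORing with the guessed M1 bytes yields the corresponding M2 bytes: M2 = (C1 ⊕ C2) ⊕ M1.
byte 0: b2 ^ 42 = f0
byte 1: ef ^ 65 = 8a
byte 2: 21 ^ 72 = 53
byte 3: d8 ^ 6c = b4
byte 4: c9 ^ 69 = a0
byte 5: 13 ^ 6e = 7d

[240, 138, 83, 180, 160, 125]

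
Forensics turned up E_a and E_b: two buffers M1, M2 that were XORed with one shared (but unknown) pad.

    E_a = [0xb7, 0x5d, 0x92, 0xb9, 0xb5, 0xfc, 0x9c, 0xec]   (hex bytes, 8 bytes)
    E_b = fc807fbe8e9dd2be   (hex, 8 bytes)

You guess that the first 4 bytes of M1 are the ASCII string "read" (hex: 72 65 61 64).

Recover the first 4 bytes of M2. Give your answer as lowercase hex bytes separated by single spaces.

39 b8 8c 63

First, E_a ⊕ E_b = (M1 ⊕ K) ⊕ (M2 ⊕ K) = M1 ⊕ M2, so the key drops out. Then M2 = (M1 ⊕ M2) ⊕ M1 over the first 4 bytes.
byte 0: (b7 xor fc) xor 72 = 4b xor 72 = 39
byte 1: (5d xor 80) xor 65 = dd xor 65 = b8
byte 2: (92 xor 7f) xor 61 = ed xor 61 = 8c
byte 3: (b9 xor be) xor 64 = 07 xor 64 = 63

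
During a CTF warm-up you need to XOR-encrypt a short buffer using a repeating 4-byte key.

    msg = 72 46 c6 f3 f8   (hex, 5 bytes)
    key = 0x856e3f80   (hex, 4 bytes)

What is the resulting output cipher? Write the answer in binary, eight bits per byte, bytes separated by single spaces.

11110111 00101000 11111001 01110011 01111101

The 4-byte key repeats, so the effective keystream is 85 6e 3f 80 85.
byte 0: 01110010 ⊕ 10000101 = 11110111
byte 1: 01000110 ⊕ 01101110 = 00101000
byte 2: 11000110 ⊕ 00111111 = 11111001
byte 3: 11110011 ⊕ 10000000 = 01110011
byte 4: 11111000 ⊕ 10000101 = 01111101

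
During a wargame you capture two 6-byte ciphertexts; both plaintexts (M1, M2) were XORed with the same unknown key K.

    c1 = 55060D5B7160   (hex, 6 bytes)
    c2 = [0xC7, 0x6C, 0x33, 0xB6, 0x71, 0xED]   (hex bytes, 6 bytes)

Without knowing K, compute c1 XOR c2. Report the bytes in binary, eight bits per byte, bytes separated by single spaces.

10010010 01101010 00111110 11101101 00000000 10001101

c1 ⊕ c2 = (M1 ⊕ K) ⊕ (M2 ⊕ K) = M1 ⊕ M2 — the shared key cancels under XOR.
01010101 ⊕ 11000111 = 10010010
00000110 ⊕ 01101100 = 01101010
00001101 ⊕ 00110011 = 00111110
01011011 ⊕ 10110110 = 11101101
01110001 ⊕ 01110001 = 00000000
01100000 ⊕ 11101101 = 10001101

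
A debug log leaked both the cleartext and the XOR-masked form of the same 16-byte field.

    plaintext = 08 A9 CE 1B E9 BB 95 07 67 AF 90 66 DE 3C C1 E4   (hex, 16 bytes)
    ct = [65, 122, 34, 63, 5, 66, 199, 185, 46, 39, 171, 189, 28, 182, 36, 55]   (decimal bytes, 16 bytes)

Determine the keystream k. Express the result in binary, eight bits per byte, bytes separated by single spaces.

01001001 11010011 11101100 00100100 11101100 11111001 01010010 10111110 01001001 10001000 00111011 11011011 11000010 10001010 11100101 11010011

Since ct = plaintext ⊕ k, XORing both sides with plaintext gives k = plaintext ⊕ ct.
byte 0: 08 ⊕ 41 = 49
byte 1: a9 ⊕ 7a = d3
byte 2: ce ⊕ 22 = ec
byte 3: 1b ⊕ 3f = 24
byte 4: e9 ⊕ 05 = ec
byte 5: bb ⊕ 42 = f9
byte 6: 95 ⊕ c7 = 52
byte 7: 07 ⊕ b9 = be
byte 8: 67 ⊕ 2e = 49
byte 9: af ⊕ 27 = 88
byte 10: 90 ⊕ ab = 3b
byte 11: 66 ⊕ bd = db
byte 12: de ⊕ 1c = c2
byte 13: 3c ⊕ b6 = 8a
byte 14: c1 ⊕ 24 = e5
byte 15: e4 ⊕ 37 = d3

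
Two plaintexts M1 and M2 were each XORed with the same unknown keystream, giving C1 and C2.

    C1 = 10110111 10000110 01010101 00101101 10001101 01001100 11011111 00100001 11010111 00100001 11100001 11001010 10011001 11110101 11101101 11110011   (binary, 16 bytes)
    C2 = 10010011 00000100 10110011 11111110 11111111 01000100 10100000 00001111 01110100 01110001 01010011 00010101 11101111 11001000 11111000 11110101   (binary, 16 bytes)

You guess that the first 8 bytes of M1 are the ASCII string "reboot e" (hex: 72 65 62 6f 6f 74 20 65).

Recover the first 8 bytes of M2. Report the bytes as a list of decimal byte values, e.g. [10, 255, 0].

[86, 231, 132, 188, 29, 124, 95, 75]

First, C1 ⊕ C2 = (M1 ⊕ K) ⊕ (M2 ⊕ K) = M1 ⊕ M2, so the key drops out. Then M2 = (M1 ⊕ M2) ⊕ M1 over the first 8 bytes.
byte 0: (b7 ^ 93) ^ 72 = 24 ^ 72 = 56
byte 1: (86 ^ 04) ^ 65 = 82 ^ 65 = e7
byte 2: (55 ^ b3) ^ 62 = e6 ^ 62 = 84
byte 3: (2d ^ fe) ^ 6f = d3 ^ 6f = bc
byte 4: (8d ^ ff) ^ 6f = 72 ^ 6f = 1d
byte 5: (4c ^ 44) ^ 74 = 08 ^ 74 = 7c
byte 6: (df ^ a0) ^ 20 = 7f ^ 20 = 5f
byte 7: (21 ^ 0f) ^ 65 = 2e ^ 65 = 4b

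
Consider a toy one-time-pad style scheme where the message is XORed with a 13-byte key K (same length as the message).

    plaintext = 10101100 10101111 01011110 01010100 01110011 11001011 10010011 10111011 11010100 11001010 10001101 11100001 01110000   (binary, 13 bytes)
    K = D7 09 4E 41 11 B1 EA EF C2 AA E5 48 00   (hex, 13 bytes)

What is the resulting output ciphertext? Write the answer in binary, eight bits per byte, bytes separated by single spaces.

01111011 10100110 00010000 00010101 01100010 01111010 01111001 01010100 00010110 01100000 01101000 10101001 01110000

byte 0: ac ^ d7 = 7b
byte 1: af ^ 09 = a6
byte 2: 5e ^ 4e = 10
byte 3: 54 ^ 41 = 15
byte 4: 73 ^ 11 = 62
byte 5: cb ^ b1 = 7a
byte 6: 93 ^ ea = 79
byte 7: bb ^ ef = 54
byte 8: d4 ^ c2 = 16
byte 9: ca ^ aa = 60
byte 10: 8d ^ e5 = 68
byte 11: e1 ^ 48 = a9
byte 12: 70 ^ 00 = 70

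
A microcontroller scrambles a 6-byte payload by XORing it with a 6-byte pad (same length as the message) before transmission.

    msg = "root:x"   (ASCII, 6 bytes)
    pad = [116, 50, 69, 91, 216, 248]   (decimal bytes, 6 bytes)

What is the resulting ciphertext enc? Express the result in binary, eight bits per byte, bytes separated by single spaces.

byte 0: 72 xor 74 = 06
byte 1: 6f xor 32 = 5d
byte 2: 6f xor 45 = 2a
byte 3: 74 xor 5b = 2f
byte 4: 3a xor d8 = e2
byte 5: 78 xor f8 = 80

00000110 01011101 00101010 00101111 11100010 10000000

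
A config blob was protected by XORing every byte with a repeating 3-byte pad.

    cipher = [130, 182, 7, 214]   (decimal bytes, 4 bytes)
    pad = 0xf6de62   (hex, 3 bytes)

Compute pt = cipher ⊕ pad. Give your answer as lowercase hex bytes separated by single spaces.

The 3-byte key repeats, so the effective keystream is f6 de 62 f6.
byte 0: 82 ^ f6 = 74
byte 1: b6 ^ de = 68
byte 2: 07 ^ 62 = 65
byte 3: d6 ^ f6 = 20

74 68 65 20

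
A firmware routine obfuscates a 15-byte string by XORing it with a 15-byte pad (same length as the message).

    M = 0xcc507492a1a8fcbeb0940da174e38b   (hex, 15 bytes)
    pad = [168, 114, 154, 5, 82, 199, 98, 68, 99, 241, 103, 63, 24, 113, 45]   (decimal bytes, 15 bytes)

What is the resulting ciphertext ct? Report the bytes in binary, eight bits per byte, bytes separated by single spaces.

01100100 00100010 11101110 10010111 11110011 01101111 10011110 11111010 11010011 01100101 01101010 10011110 01101100 10010010 10100110

byte 0: cc ^ a8 = 64
byte 1: 50 ^ 72 = 22
byte 2: 74 ^ 9a = ee
byte 3: 92 ^ 05 = 97
byte 4: a1 ^ 52 = f3
byte 5: a8 ^ c7 = 6f
byte 6: fc ^ 62 = 9e
byte 7: be ^ 44 = fa
byte 8: b0 ^ 63 = d3
byte 9: 94 ^ f1 = 65
byte 10: 0d ^ 67 = 6a
byte 11: a1 ^ 3f = 9e
byte 12: 74 ^ 18 = 6c
byte 13: e3 ^ 71 = 92
byte 14: 8b ^ 2d = a6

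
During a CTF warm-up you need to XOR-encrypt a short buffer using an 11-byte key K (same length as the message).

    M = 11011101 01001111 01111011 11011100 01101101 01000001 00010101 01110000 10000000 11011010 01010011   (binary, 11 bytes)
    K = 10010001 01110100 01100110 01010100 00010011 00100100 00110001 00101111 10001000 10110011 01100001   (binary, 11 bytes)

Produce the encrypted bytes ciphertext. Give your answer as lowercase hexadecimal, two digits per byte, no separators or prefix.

4c3b1d887e65245f086932

XOR is its own inverse, so applying the key byte-wise gives the result directly.
221 XOR 145 =  76
 79 XOR 116 =  59
123 XOR 102 =  29
220 XOR  84 = 136
109 XOR  19 = 126
 65 XOR  36 = 101
 21 XOR  49 =  36
112 XOR  47 =  95
128 XOR 136 =   8
218 XOR 179 = 105
 83 XOR  97 =  50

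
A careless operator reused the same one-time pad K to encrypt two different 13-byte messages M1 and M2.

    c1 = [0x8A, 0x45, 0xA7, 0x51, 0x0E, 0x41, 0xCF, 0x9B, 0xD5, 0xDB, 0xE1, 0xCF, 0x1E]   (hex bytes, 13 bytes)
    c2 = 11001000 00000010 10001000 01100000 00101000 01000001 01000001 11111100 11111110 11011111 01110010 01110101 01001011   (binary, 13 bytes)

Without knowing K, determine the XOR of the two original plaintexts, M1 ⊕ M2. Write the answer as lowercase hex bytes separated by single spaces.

42 47 2f 31 26 00 8e 67 2b 04 93 ba 55

c1 ⊕ c2 = (M1 ⊕ K) ⊕ (M2 ⊕ K) = M1 ⊕ M2 — the shared key cancels under XOR.
8a XOR c8 = 42
45 XOR 02 = 47
a7 XOR 88 = 2f
51 XOR 60 = 31
0e XOR 28 = 26
41 XOR 41 = 00
cf XOR 41 = 8e
9b XOR fc = 67
d5 XOR fe = 2b
db XOR df = 04
e1 XOR 72 = 93
cf XOR 75 = ba
1e XOR 4b = 55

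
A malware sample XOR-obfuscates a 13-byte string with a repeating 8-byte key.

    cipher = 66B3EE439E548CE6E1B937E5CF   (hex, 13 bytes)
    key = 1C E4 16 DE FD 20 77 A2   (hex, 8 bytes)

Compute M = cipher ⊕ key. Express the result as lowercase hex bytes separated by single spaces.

The 8-byte key repeats, so the effective keystream is 1c e4 16 de fd 20 77 a2 1c e4 16 de fd.
byte 0: 66 ^ 1c = 7a
byte 1: b3 ^ e4 = 57
byte 2: ee ^ 16 = f8
byte 3: 43 ^ de = 9d
byte 4: 9e ^ fd = 63
byte 5: 54 ^ 20 = 74
byte 6: 8c ^ 77 = fb
byte 7: e6 ^ a2 = 44
byte 8: e1 ^ 1c = fd
byte 9: b9 ^ e4 = 5d
byte 10: 37 ^ 16 = 21
byte 11: e5 ^ de = 3b
byte 12: cf ^ fd = 32

7a 57 f8 9d 63 74 fb 44 fd 5d 21 3b 32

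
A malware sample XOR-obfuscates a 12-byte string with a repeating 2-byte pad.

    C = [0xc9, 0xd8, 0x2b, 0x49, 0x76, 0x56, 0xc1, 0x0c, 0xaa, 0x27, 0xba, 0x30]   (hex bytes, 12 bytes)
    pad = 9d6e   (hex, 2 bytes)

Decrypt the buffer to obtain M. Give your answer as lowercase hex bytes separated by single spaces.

54 b6 b6 27 eb 38 5c 62 37 49 27 5e

The 2-byte key repeats, so the effective keystream is 9d 6e 9d 6e 9d 6e 9d 6e 9d 6e 9d 6e.
byte 0: 11001001 ^ 10011101 = 01010100
byte 1: 11011000 ^ 01101110 = 10110110
byte 2: 00101011 ^ 10011101 = 10110110
byte 3: 01001001 ^ 01101110 = 00100111
byte 4: 01110110 ^ 10011101 = 11101011
byte 5: 01010110 ^ 01101110 = 00111000
byte 6: 11000001 ^ 10011101 = 01011100
byte 7: 00001100 ^ 01101110 = 01100010
byte 8: 10101010 ^ 10011101 = 00110111
byte 9: 00100111 ^ 01101110 = 01001001
byte 10: 10111010 ^ 10011101 = 00100111
byte 11: 00110000 ^ 01101110 = 01011110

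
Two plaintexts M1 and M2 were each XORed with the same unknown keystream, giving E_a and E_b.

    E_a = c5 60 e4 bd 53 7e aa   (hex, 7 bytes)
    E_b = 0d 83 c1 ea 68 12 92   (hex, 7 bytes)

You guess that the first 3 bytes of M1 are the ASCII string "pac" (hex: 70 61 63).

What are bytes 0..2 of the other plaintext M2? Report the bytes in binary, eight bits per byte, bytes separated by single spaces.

First, E_a ⊕ E_b = (M1 ⊕ K) ⊕ (M2 ⊕ K) = M1 ⊕ M2, so the key drops out. Then M2 = (M1 ⊕ M2) ⊕ M1 over the first 3 bytes.
byte 0: (c5 ^ 0d) ^ 70 = c8 ^ 70 = b8
byte 1: (60 ^ 83) ^ 61 = e3 ^ 61 = 82
byte 2: (e4 ^ c1) ^ 63 = 25 ^ 63 = 46

10111000 10000010 01000110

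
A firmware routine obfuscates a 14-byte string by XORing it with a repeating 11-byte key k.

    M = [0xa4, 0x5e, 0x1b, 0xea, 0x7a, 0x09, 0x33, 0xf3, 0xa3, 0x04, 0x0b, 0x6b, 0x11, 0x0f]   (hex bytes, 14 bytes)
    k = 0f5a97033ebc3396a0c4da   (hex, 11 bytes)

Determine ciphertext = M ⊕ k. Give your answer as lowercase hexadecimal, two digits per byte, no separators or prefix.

The 11-byte key repeats, so the effective keystream is 0f 5a 97 03 3e bc 33 96 a0 c4 da 0f 5a 97.
byte 0: a4 ^ 0f = ab
byte 1: 5e ^ 5a = 04
byte 2: 1b ^ 97 = 8c
byte 3: ea ^ 03 = e9
byte 4: 7a ^ 3e = 44
byte 5: 09 ^ bc = b5
byte 6: 33 ^ 33 = 00
byte 7: f3 ^ 96 = 65
byte 8: a3 ^ a0 = 03
byte 9: 04 ^ c4 = c0
byte 10: 0b ^ da = d1
byte 11: 6b ^ 0f = 64
byte 12: 11 ^ 5a = 4b
byte 13: 0f ^ 97 = 98

ab048ce944b5006503c0d1644b98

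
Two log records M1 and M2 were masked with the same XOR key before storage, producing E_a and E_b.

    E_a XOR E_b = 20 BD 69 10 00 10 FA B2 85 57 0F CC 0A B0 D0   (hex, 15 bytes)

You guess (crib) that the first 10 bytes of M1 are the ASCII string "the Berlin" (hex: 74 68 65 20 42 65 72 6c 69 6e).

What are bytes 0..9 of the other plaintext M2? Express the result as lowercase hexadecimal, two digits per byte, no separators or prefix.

54d50c30427588deec39

Since E_a ⊕ E_b = M1 ⊕ M2, XORing with the guessed M1 bytes yields the corresponding M2 bytes: M2 = (E_a ⊕ E_b) ⊕ M1.
00100000 XOR 01110100 = 01010100
10111101 XOR 01101000 = 11010101
01101001 XOR 01100101 = 00001100
00010000 XOR 00100000 = 00110000
00000000 XOR 01000010 = 01000010
00010000 XOR 01100101 = 01110101
11111010 XOR 01110010 = 10001000
10110010 XOR 01101100 = 11011110
10000101 XOR 01101001 = 11101100
01010111 XOR 01101110 = 00111001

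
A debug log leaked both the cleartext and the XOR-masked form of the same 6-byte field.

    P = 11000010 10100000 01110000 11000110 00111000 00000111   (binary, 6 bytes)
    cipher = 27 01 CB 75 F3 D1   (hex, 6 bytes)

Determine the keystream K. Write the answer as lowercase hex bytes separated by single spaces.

Since cipher = P ⊕ K, XORing both sides with P gives K = P ⊕ cipher.
byte 0: c2 XOR 27 = e5
byte 1: a0 XOR 01 = a1
byte 2: 70 XOR cb = bb
byte 3: c6 XOR 75 = b3
byte 4: 38 XOR f3 = cb
byte 5: 07 XOR d1 = d6

e5 a1 bb b3 cb d6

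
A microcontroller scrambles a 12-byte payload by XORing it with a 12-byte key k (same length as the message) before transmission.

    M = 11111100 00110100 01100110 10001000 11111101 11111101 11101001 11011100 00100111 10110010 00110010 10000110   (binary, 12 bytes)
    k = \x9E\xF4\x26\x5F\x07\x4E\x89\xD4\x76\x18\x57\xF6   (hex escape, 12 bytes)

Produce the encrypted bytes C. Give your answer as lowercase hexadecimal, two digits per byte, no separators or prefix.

62c040d7fab3600851aa6570

byte 0: fc ^ 9e = 62
byte 1: 34 ^ f4 = c0
byte 2: 66 ^ 26 = 40
byte 3: 88 ^ 5f = d7
byte 4: fd ^ 07 = fa
byte 5: fd ^ 4e = b3
byte 6: e9 ^ 89 = 60
byte 7: dc ^ d4 = 08
byte 8: 27 ^ 76 = 51
byte 9: b2 ^ 18 = aa
byte 10: 32 ^ 57 = 65
byte 11: 86 ^ f6 = 70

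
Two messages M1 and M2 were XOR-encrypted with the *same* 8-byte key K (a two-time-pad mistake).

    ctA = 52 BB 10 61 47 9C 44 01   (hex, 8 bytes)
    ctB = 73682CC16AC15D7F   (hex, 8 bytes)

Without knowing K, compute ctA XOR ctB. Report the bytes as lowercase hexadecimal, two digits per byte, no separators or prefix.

ctA ⊕ ctB = (M1 ⊕ K) ⊕ (M2 ⊕ K) = M1 ⊕ M2 — the shared key cancels under XOR.
byte 0:  82 ⊕ 115 =  33
byte 1: 187 ⊕ 104 = 211
byte 2:  16 ⊕  44 =  60
byte 3:  97 ⊕ 193 = 160
byte 4:  71 ⊕ 106 =  45
byte 5: 156 ⊕ 193 =  93
byte 6:  68 ⊕  93 =  25
byte 7:   1 ⊕ 127 = 126

21d33ca02d5d197e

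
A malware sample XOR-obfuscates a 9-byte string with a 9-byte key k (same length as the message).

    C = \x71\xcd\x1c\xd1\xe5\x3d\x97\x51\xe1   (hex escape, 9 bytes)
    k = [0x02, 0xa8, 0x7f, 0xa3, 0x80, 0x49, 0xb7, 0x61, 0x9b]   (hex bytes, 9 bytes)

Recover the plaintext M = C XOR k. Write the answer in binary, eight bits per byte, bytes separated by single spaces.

01110011 01100101 01100011 01110010 01100101 01110100 00100000 00110000 01111010

113 ^   2 = 115
205 ^ 168 = 101
 28 ^ 127 =  99
209 ^ 163 = 114
229 ^ 128 = 101
 61 ^  73 = 116
151 ^ 183 =  32
 81 ^  97 =  48
225 ^ 155 = 122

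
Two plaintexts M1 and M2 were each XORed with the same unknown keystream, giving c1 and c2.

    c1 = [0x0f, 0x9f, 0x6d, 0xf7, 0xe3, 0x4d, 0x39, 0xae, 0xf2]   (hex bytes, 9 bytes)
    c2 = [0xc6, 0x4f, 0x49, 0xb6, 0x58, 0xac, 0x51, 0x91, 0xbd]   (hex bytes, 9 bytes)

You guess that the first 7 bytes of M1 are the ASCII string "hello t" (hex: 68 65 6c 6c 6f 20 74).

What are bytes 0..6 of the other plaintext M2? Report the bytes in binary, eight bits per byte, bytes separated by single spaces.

First, c1 ⊕ c2 = (M1 ⊕ K) ⊕ (M2 ⊕ K) = M1 ⊕ M2, so the key drops out. Then M2 = (M1 ⊕ M2) ⊕ M1 over the first 7 bytes.
byte 0: (0f ⊕ c6) ⊕ 68 = c9 ⊕ 68 = a1
byte 1: (9f ⊕ 4f) ⊕ 65 = d0 ⊕ 65 = b5
byte 2: (6d ⊕ 49) ⊕ 6c = 24 ⊕ 6c = 48
byte 3: (f7 ⊕ b6) ⊕ 6c = 41 ⊕ 6c = 2d
byte 4: (e3 ⊕ 58) ⊕ 6f = bb ⊕ 6f = d4
byte 5: (4d ⊕ ac) ⊕ 20 = e1 ⊕ 20 = c1
byte 6: (39 ⊕ 51) ⊕ 74 = 68 ⊕ 74 = 1c

10100001 10110101 01001000 00101101 11010100 11000001 00011100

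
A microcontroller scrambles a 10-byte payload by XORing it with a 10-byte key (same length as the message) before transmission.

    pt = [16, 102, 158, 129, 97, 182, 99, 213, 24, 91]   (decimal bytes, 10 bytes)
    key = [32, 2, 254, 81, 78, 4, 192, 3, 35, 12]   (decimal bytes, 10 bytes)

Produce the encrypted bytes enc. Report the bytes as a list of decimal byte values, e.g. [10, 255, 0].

[48, 100, 96, 208, 47, 178, 163, 214, 59, 87]

10 ^ 20 = 30
66 ^ 02 = 64
9e ^ fe = 60
81 ^ 51 = d0
61 ^ 4e = 2f
b6 ^ 04 = b2
63 ^ c0 = a3
d5 ^ 03 = d6
18 ^ 23 = 3b
5b ^ 0c = 57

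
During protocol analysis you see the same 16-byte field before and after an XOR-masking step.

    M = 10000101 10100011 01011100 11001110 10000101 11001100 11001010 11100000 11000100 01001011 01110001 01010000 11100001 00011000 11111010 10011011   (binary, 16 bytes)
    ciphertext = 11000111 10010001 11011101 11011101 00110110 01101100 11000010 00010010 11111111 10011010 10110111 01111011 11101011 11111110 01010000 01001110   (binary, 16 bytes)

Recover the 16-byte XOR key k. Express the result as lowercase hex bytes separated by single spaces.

Since ciphertext = M ⊕ k, XORing both sides with M gives k = M ⊕ ciphertext.
10000101 xor 11000111 = 01000010
10100011 xor 10010001 = 00110010
01011100 xor 11011101 = 10000001
11001110 xor 11011101 = 00010011
10000101 xor 00110110 = 10110011
11001100 xor 01101100 = 10100000
11001010 xor 11000010 = 00001000
11100000 xor 00010010 = 11110010
11000100 xor 11111111 = 00111011
01001011 xor 10011010 = 11010001
01110001 xor 10110111 = 11000110
01010000 xor 01111011 = 00101011
11100001 xor 11101011 = 00001010
00011000 xor 11111110 = 11100110
11111010 xor 01010000 = 10101010
10011011 xor 01001110 = 11010101

42 32 81 13 b3 a0 08 f2 3b d1 c6 2b 0a e6 aa d5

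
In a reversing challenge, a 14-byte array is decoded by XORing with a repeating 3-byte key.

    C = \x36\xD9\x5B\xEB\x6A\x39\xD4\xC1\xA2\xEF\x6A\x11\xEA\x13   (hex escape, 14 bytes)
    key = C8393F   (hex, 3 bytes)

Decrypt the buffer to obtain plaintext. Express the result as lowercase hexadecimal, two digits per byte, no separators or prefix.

The 3-byte key repeats, so the effective keystream is c8 39 3f c8 39 3f c8 39 3f c8 39 3f c8 39.
byte 0: 00110110 ⊕ 11001000 = 11111110
byte 1: 11011001 ⊕ 00111001 = 11100000
byte 2: 01011011 ⊕ 00111111 = 01100100
byte 3: 11101011 ⊕ 11001000 = 00100011
byte 4: 01101010 ⊕ 00111001 = 01010011
byte 5: 00111001 ⊕ 00111111 = 00000110
byte 6: 11010100 ⊕ 11001000 = 00011100
byte 7: 11000001 ⊕ 00111001 = 11111000
byte 8: 10100010 ⊕ 00111111 = 10011101
byte 9: 11101111 ⊕ 11001000 = 00100111
byte 10: 01101010 ⊕ 00111001 = 01010011
byte 11: 00010001 ⊕ 00111111 = 00101110
byte 12: 11101010 ⊕ 11001000 = 00100010
byte 13: 00010011 ⊕ 00111001 = 00101010

fee0642353061cf89d27532e222a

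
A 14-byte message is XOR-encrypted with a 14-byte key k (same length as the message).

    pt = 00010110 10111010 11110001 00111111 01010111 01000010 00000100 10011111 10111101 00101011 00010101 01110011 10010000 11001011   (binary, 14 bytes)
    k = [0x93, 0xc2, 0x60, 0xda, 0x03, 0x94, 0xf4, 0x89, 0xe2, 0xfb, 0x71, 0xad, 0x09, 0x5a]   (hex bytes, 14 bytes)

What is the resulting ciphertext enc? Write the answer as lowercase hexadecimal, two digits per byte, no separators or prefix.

857891e554d6f0165fd064de9991

16 ⊕ 93 = 85
ba ⊕ c2 = 78
f1 ⊕ 60 = 91
3f ⊕ da = e5
57 ⊕ 03 = 54
42 ⊕ 94 = d6
04 ⊕ f4 = f0
9f ⊕ 89 = 16
bd ⊕ e2 = 5f
2b ⊕ fb = d0
15 ⊕ 71 = 64
73 ⊕ ad = de
90 ⊕ 09 = 99
cb ⊕ 5a = 91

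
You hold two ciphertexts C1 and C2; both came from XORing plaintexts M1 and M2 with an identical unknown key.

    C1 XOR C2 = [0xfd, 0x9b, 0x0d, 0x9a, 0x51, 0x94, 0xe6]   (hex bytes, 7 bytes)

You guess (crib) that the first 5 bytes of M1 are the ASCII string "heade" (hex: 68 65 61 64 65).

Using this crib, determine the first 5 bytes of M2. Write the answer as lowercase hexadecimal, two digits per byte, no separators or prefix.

Since C1 ⊕ C2 = M1 ⊕ M2, XORing with the guessed M1 bytes yields the corresponding M2 bytes: M2 = (C1 ⊕ C2) ⊕ M1.
fd XOR 68 = 95
9b XOR 65 = fe
0d XOR 61 = 6c
9a XOR 64 = fe
51 XOR 65 = 34

95fe6cfe34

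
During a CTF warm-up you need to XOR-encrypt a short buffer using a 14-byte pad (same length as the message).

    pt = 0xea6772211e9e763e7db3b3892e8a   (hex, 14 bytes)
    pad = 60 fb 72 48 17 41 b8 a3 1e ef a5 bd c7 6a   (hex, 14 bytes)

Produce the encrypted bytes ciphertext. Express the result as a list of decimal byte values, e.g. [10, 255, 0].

byte 0: ea ^ 60 = 8a
byte 1: 67 ^ fb = 9c
byte 2: 72 ^ 72 = 00
byte 3: 21 ^ 48 = 69
byte 4: 1e ^ 17 = 09
byte 5: 9e ^ 41 = df
byte 6: 76 ^ b8 = ce
byte 7: 3e ^ a3 = 9d
byte 8: 7d ^ 1e = 63
byte 9: b3 ^ ef = 5c
byte 10: b3 ^ a5 = 16
byte 11: 89 ^ bd = 34
byte 12: 2e ^ c7 = e9
byte 13: 8a ^ 6a = e0

[138, 156, 0, 105, 9, 223, 206, 157, 99, 92, 22, 52, 233, 224]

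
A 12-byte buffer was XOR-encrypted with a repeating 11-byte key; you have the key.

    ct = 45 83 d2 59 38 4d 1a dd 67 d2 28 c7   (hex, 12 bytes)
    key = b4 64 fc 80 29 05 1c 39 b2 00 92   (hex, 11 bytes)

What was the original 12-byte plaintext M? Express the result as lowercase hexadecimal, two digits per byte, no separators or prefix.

The 11-byte key repeats, so the effective keystream is b4 64 fc 80 29 05 1c 39 b2 00 92 b4.
byte 0: 45 ⊕ b4 = f1
byte 1: 83 ⊕ 64 = e7
byte 2: d2 ⊕ fc = 2e
byte 3: 59 ⊕ 80 = d9
byte 4: 38 ⊕ 29 = 11
byte 5: 4d ⊕ 05 = 48
byte 6: 1a ⊕ 1c = 06
byte 7: dd ⊕ 39 = e4
byte 8: 67 ⊕ b2 = d5
byte 9: d2 ⊕ 00 = d2
byte 10: 28 ⊕ 92 = ba
byte 11: c7 ⊕ b4 = 73

f1e72ed9114806e4d5d2ba73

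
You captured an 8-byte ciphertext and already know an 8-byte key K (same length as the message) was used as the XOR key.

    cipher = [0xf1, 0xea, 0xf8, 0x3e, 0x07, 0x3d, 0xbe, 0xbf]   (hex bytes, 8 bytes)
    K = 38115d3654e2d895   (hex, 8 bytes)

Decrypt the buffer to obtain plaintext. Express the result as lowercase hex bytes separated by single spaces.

byte 0: 11110001 ⊕ 00111000 = 11001001
byte 1: 11101010 ⊕ 00010001 = 11111011
byte 2: 11111000 ⊕ 01011101 = 10100101
byte 3: 00111110 ⊕ 00110110 = 00001000
byte 4: 00000111 ⊕ 01010100 = 01010011
byte 5: 00111101 ⊕ 11100010 = 11011111
byte 6: 10111110 ⊕ 11011000 = 01100110
byte 7: 10111111 ⊕ 10010101 = 00101010

c9 fb a5 08 53 df 66 2a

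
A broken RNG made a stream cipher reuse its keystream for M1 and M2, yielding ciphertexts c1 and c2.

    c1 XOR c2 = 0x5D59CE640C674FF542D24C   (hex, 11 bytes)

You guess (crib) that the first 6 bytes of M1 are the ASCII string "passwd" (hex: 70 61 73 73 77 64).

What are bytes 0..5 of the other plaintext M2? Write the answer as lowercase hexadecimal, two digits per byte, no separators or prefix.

Since c1 ⊕ c2 = M1 ⊕ M2, XORing with the guessed M1 bytes yields the corresponding M2 bytes: M2 = (c1 ⊕ c2) ⊕ M1.
5d xor 70 = 2d
59 xor 61 = 38
ce xor 73 = bd
64 xor 73 = 17
0c xor 77 = 7b
67 xor 64 = 03

2d38bd177b03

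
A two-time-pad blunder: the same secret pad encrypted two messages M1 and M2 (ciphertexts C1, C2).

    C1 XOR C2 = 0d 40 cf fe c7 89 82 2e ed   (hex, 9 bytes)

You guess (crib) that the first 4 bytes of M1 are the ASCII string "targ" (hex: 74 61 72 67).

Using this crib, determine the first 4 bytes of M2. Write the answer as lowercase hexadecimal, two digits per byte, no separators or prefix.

7921bd99

Since C1 ⊕ C2 = M1 ⊕ M2, XORing with the guessed M1 bytes yields the corresponding M2 bytes: M2 = (C1 ⊕ C2) ⊕ M1.
0d xor 74 = 79
40 xor 61 = 21
cf xor 72 = bd
fe xor 67 = 99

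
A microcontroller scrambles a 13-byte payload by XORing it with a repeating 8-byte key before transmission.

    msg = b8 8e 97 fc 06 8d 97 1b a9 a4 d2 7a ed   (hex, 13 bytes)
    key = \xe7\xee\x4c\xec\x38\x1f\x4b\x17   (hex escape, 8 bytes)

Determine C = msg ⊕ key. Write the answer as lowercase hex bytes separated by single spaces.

5f 60 db 10 3e 92 dc 0c 4e 4a 9e 96 d5

The 8-byte key repeats, so the effective keystream is e7 ee 4c ec 38 1f 4b 17 e7 ee 4c ec 38.
byte 0: 10111000 XOR 11100111 = 01011111
byte 1: 10001110 XOR 11101110 = 01100000
byte 2: 10010111 XOR 01001100 = 11011011
byte 3: 11111100 XOR 11101100 = 00010000
byte 4: 00000110 XOR 00111000 = 00111110
byte 5: 10001101 XOR 00011111 = 10010010
byte 6: 10010111 XOR 01001011 = 11011100
byte 7: 00011011 XOR 00010111 = 00001100
byte 8: 10101001 XOR 11100111 = 01001110
byte 9: 10100100 XOR 11101110 = 01001010
byte 10: 11010010 XOR 01001100 = 10011110
byte 11: 01111010 XOR 11101100 = 10010110
byte 12: 11101101 XOR 00111000 = 11010101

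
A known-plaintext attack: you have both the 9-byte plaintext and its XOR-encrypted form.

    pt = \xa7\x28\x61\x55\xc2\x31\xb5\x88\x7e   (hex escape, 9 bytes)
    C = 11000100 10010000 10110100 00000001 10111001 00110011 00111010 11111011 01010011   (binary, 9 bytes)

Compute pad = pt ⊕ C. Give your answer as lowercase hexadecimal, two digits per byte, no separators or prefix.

63b8d5547b028f732d

Since C = pt ⊕ pad, XORing both sides with pt gives pad = pt ⊕ C.
a7 xor c4 = 63
28 xor 90 = b8
61 xor b4 = d5
55 xor 01 = 54
c2 xor b9 = 7b
31 xor 33 = 02
b5 xor 3a = 8f
88 xor fb = 73
7e xor 53 = 2d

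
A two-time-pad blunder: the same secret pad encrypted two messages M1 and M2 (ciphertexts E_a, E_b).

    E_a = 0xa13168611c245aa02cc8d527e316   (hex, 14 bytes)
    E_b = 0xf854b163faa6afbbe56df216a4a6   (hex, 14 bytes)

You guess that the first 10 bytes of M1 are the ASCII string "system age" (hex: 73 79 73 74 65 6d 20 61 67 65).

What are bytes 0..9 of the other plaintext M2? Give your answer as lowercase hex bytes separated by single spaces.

First, E_a ⊕ E_b = (M1 ⊕ K) ⊕ (M2 ⊕ K) = M1 ⊕ M2, so the key drops out. Then M2 = (M1 ⊕ M2) ⊕ M1 over the first 10 bytes.
byte 0: (a1 xor f8) xor 73 = 59 xor 73 = 2a
byte 1: (31 xor 54) xor 79 = 65 xor 79 = 1c
byte 2: (68 xor b1) xor 73 = d9 xor 73 = aa
byte 3: (61 xor 63) xor 74 = 02 xor 74 = 76
byte 4: (1c xor fa) xor 65 = e6 xor 65 = 83
byte 5: (24 xor a6) xor 6d = 82 xor 6d = ef
byte 6: (5a xor af) xor 20 = f5 xor 20 = d5
byte 7: (a0 xor bb) xor 61 = 1b xor 61 = 7a
byte 8: (2c xor e5) xor 67 = c9 xor 67 = ae
byte 9: (c8 xor 6d) xor 65 = a5 xor 65 = c0

2a 1c aa 76 83 ef d5 7a ae c0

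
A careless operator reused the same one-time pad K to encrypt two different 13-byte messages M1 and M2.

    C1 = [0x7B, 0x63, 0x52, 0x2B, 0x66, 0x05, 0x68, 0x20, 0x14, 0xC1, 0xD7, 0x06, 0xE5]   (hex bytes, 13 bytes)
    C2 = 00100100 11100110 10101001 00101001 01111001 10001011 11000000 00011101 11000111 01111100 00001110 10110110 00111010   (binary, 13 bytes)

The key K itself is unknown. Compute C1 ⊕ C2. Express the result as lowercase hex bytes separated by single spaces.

5f 85 fb 02 1f 8e a8 3d d3 bd d9 b0 df

C1 ⊕ C2 = (M1 ⊕ K) ⊕ (M2 ⊕ K) = M1 ⊕ M2 — the shared key cancels under XOR.
7b XOR 24 = 5f
63 XOR e6 = 85
52 XOR a9 = fb
2b XOR 29 = 02
66 XOR 79 = 1f
05 XOR 8b = 8e
68 XOR c0 = a8
20 XOR 1d = 3d
14 XOR c7 = d3
c1 XOR 7c = bd
d7 XOR 0e = d9
06 XOR b6 = b0
e5 XOR 3a = df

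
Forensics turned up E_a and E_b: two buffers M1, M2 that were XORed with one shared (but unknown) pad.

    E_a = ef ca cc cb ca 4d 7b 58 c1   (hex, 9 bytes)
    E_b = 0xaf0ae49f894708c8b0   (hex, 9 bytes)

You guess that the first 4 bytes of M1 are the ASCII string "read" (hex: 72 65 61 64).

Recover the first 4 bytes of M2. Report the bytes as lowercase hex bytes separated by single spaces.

32 a5 49 30

First, E_a ⊕ E_b = (M1 ⊕ K) ⊕ (M2 ⊕ K) = M1 ⊕ M2, so the key drops out. Then M2 = (M1 ⊕ M2) ⊕ M1 over the first 4 bytes.
byte 0: (ef ^ af) ^ 72 = 40 ^ 72 = 32
byte 1: (ca ^ 0a) ^ 65 = c0 ^ 65 = a5
byte 2: (cc ^ e4) ^ 61 = 28 ^ 61 = 49
byte 3: (cb ^ 9f) ^ 64 = 54 ^ 64 = 30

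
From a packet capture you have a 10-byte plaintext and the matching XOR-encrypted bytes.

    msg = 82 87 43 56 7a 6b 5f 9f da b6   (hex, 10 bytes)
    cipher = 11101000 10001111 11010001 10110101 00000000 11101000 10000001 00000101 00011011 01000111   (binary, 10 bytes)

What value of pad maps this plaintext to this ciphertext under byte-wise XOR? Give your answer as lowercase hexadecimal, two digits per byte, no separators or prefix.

6a0892e37a83de9ac1f1

Since cipher = msg ⊕ pad, XORing both sides with msg gives pad = msg ⊕ cipher.
10000010 XOR 11101000 = 01101010
10000111 XOR 10001111 = 00001000
01000011 XOR 11010001 = 10010010
01010110 XOR 10110101 = 11100011
01111010 XOR 00000000 = 01111010
01101011 XOR 11101000 = 10000011
01011111 XOR 10000001 = 11011110
10011111 XOR 00000101 = 10011010
11011010 XOR 00011011 = 11000001
10110110 XOR 01000111 = 11110001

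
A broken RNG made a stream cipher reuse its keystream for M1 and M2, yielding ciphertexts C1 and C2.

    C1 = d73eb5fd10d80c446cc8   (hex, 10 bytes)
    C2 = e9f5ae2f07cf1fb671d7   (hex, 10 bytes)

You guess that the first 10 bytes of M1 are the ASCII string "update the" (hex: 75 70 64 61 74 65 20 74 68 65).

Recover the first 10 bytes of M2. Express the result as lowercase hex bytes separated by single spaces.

4b bb 7f b3 63 72 33 86 75 7a

First, C1 ⊕ C2 = (M1 ⊕ K) ⊕ (M2 ⊕ K) = M1 ⊕ M2, so the key drops out. Then M2 = (M1 ⊕ M2) ⊕ M1 over the first 10 bytes.
byte 0: (d7 xor e9) xor 75 = 3e xor 75 = 4b
byte 1: (3e xor f5) xor 70 = cb xor 70 = bb
byte 2: (b5 xor ae) xor 64 = 1b xor 64 = 7f
byte 3: (fd xor 2f) xor 61 = d2 xor 61 = b3
byte 4: (10 xor 07) xor 74 = 17 xor 74 = 63
byte 5: (d8 xor cf) xor 65 = 17 xor 65 = 72
byte 6: (0c xor 1f) xor 20 = 13 xor 20 = 33
byte 7: (44 xor b6) xor 74 = f2 xor 74 = 86
byte 8: (6c xor 71) xor 68 = 1d xor 68 = 75
byte 9: (c8 xor d7) xor 65 = 1f xor 65 = 7a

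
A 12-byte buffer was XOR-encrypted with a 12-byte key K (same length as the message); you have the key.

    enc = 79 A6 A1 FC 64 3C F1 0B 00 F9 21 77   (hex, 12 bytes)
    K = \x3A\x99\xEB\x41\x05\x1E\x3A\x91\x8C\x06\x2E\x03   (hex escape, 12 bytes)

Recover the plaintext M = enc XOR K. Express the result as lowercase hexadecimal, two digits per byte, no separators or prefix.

XOR is its own inverse, so applying the key byte-wise gives the result directly.
byte 0: 79 XOR 3a = 43
byte 1: a6 XOR 99 = 3f
byte 2: a1 XOR eb = 4a
byte 3: fc XOR 41 = bd
byte 4: 64 XOR 05 = 61
byte 5: 3c XOR 1e = 22
byte 6: f1 XOR 3a = cb
byte 7: 0b XOR 91 = 9a
byte 8: 00 XOR 8c = 8c
byte 9: f9 XOR 06 = ff
byte 10: 21 XOR 2e = 0f
byte 11: 77 XOR 03 = 74

433f4abd6122cb9a8cff0f74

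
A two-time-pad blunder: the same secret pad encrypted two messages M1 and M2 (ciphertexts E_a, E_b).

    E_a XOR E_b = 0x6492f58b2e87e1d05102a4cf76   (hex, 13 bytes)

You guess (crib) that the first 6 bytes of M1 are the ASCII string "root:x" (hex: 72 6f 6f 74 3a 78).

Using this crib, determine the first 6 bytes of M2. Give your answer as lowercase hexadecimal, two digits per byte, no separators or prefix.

Since E_a ⊕ E_b = M1 ⊕ M2, XORing with the guessed M1 bytes yields the corresponding M2 bytes: M2 = (E_a ⊕ E_b) ⊕ M1.
byte 0: 64 xor 72 = 16
byte 1: 92 xor 6f = fd
byte 2: f5 xor 6f = 9a
byte 3: 8b xor 74 = ff
byte 4: 2e xor 3a = 14
byte 5: 87 xor 78 = ff

16fd9aff14ff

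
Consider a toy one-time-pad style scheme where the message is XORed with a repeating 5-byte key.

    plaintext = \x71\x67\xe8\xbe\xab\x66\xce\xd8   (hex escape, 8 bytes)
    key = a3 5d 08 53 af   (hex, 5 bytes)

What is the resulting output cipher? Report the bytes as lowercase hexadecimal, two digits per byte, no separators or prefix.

d23ae0ed04c593d0

The 5-byte key repeats, so the effective keystream is a3 5d 08 53 af a3 5d 08.
byte 0: 71 xor a3 = d2
byte 1: 67 xor 5d = 3a
byte 2: e8 xor 08 = e0
byte 3: be xor 53 = ed
byte 4: ab xor af = 04
byte 5: 66 xor a3 = c5
byte 6: ce xor 5d = 93
byte 7: d8 xor 08 = d0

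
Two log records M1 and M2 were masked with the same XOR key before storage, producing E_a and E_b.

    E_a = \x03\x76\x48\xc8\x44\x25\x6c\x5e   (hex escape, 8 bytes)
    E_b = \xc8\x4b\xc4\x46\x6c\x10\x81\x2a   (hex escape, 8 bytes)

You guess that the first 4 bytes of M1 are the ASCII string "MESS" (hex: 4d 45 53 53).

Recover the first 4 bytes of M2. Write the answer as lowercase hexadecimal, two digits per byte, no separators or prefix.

First, E_a ⊕ E_b = (M1 ⊕ K) ⊕ (M2 ⊕ K) = M1 ⊕ M2, so the key drops out. Then M2 = (M1 ⊕ M2) ⊕ M1 over the first 4 bytes.
byte 0: (03 xor c8) xor 4d = cb xor 4d = 86
byte 1: (76 xor 4b) xor 45 = 3d xor 45 = 78
byte 2: (48 xor c4) xor 53 = 8c xor 53 = df
byte 3: (c8 xor 46) xor 53 = 8e xor 53 = dd

8678dfdd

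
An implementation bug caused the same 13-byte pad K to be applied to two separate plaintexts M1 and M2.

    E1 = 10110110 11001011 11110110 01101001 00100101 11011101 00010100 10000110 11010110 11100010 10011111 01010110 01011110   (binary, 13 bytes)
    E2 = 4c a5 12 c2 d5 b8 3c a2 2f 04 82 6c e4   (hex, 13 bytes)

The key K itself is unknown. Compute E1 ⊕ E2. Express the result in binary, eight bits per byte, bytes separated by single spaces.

11111010 01101110 11100100 10101011 11110000 01100101 00101000 00100100 11111001 11100110 00011101 00111010 10111010

E1 ⊕ E2 = (M1 ⊕ K) ⊕ (M2 ⊕ K) = M1 ⊕ M2 — the shared key cancels under XOR.
byte 0: b6 XOR 4c = fa
byte 1: cb XOR a5 = 6e
byte 2: f6 XOR 12 = e4
byte 3: 69 XOR c2 = ab
byte 4: 25 XOR d5 = f0
byte 5: dd XOR b8 = 65
byte 6: 14 XOR 3c = 28
byte 7: 86 XOR a2 = 24
byte 8: d6 XOR 2f = f9
byte 9: e2 XOR 04 = e6
byte 10: 9f XOR 82 = 1d
byte 11: 56 XOR 6c = 3a
byte 12: 5e XOR e4 = ba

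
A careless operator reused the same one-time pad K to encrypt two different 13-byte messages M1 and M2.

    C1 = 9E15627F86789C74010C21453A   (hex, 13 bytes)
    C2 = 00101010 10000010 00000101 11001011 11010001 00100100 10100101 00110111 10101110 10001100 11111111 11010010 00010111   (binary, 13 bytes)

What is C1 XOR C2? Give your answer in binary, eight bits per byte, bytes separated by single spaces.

C1 ⊕ C2 = (M1 ⊕ K) ⊕ (M2 ⊕ K) = M1 ⊕ M2 — the shared key cancels under XOR.
byte 0: 9e xor 2a = b4
byte 1: 15 xor 82 = 97
byte 2: 62 xor 05 = 67
byte 3: 7f xor cb = b4
byte 4: 86 xor d1 = 57
byte 5: 78 xor 24 = 5c
byte 6: 9c xor a5 = 39
byte 7: 74 xor 37 = 43
byte 8: 01 xor ae = af
byte 9: 0c xor 8c = 80
byte 10: 21 xor ff = de
byte 11: 45 xor d2 = 97
byte 12: 3a xor 17 = 2d

10110100 10010111 01100111 10110100 01010111 01011100 00111001 01000011 10101111 10000000 11011110 10010111 00101101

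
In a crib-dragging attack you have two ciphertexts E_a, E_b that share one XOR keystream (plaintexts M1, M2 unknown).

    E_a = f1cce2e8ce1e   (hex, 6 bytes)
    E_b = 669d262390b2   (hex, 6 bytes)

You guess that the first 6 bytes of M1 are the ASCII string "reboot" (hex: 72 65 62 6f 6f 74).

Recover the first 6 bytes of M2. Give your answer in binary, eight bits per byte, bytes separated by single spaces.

11100101 00110100 10100110 10100100 00110001 11011000

First, E_a ⊕ E_b = (M1 ⊕ K) ⊕ (M2 ⊕ K) = M1 ⊕ M2, so the key drops out. Then M2 = (M1 ⊕ M2) ⊕ M1 over the first 6 bytes.
byte 0: (f1 xor 66) xor 72 = 97 xor 72 = e5
byte 1: (cc xor 9d) xor 65 = 51 xor 65 = 34
byte 2: (e2 xor 26) xor 62 = c4 xor 62 = a6
byte 3: (e8 xor 23) xor 6f = cb xor 6f = a4
byte 4: (ce xor 90) xor 6f = 5e xor 6f = 31
byte 5: (1e xor b2) xor 74 = ac xor 74 = d8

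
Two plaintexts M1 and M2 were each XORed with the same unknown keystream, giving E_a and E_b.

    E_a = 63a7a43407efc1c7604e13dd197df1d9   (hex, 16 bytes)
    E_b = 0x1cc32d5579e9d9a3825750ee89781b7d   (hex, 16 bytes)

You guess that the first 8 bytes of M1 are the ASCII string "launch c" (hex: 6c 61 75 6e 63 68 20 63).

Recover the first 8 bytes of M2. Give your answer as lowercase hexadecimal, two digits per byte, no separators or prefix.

First, E_a ⊕ E_b = (M1 ⊕ K) ⊕ (M2 ⊕ K) = M1 ⊕ M2, so the key drops out. Then M2 = (M1 ⊕ M2) ⊕ M1 over the first 8 bytes.
byte 0: (63 XOR 1c) XOR 6c = 7f XOR 6c = 13
byte 1: (a7 XOR c3) XOR 61 = 64 XOR 61 = 05
byte 2: (a4 XOR 2d) XOR 75 = 89 XOR 75 = fc
byte 3: (34 XOR 55) XOR 6e = 61 XOR 6e = 0f
byte 4: (07 XOR 79) XOR 63 = 7e XOR 63 = 1d
byte 5: (ef XOR e9) XOR 68 = 06 XOR 68 = 6e
byte 6: (c1 XOR d9) XOR 20 = 18 XOR 20 = 38
byte 7: (c7 XOR a3) XOR 63 = 64 XOR 63 = 07

1305fc0f1d6e3807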